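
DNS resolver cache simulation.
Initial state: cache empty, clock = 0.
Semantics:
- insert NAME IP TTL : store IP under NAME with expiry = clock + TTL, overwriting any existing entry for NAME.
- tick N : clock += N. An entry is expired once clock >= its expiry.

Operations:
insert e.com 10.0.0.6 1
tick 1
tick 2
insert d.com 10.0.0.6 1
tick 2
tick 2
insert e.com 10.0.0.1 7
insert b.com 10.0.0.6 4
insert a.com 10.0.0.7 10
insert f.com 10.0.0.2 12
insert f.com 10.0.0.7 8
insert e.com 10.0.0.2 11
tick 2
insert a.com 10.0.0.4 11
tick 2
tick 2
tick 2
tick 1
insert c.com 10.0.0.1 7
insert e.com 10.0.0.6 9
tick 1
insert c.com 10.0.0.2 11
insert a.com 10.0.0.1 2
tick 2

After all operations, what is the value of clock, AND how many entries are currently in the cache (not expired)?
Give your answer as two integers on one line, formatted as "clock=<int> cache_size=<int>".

Answer: clock=19 cache_size=2

Derivation:
Op 1: insert e.com -> 10.0.0.6 (expiry=0+1=1). clock=0
Op 2: tick 1 -> clock=1. purged={e.com}
Op 3: tick 2 -> clock=3.
Op 4: insert d.com -> 10.0.0.6 (expiry=3+1=4). clock=3
Op 5: tick 2 -> clock=5. purged={d.com}
Op 6: tick 2 -> clock=7.
Op 7: insert e.com -> 10.0.0.1 (expiry=7+7=14). clock=7
Op 8: insert b.com -> 10.0.0.6 (expiry=7+4=11). clock=7
Op 9: insert a.com -> 10.0.0.7 (expiry=7+10=17). clock=7
Op 10: insert f.com -> 10.0.0.2 (expiry=7+12=19). clock=7
Op 11: insert f.com -> 10.0.0.7 (expiry=7+8=15). clock=7
Op 12: insert e.com -> 10.0.0.2 (expiry=7+11=18). clock=7
Op 13: tick 2 -> clock=9.
Op 14: insert a.com -> 10.0.0.4 (expiry=9+11=20). clock=9
Op 15: tick 2 -> clock=11. purged={b.com}
Op 16: tick 2 -> clock=13.
Op 17: tick 2 -> clock=15. purged={f.com}
Op 18: tick 1 -> clock=16.
Op 19: insert c.com -> 10.0.0.1 (expiry=16+7=23). clock=16
Op 20: insert e.com -> 10.0.0.6 (expiry=16+9=25). clock=16
Op 21: tick 1 -> clock=17.
Op 22: insert c.com -> 10.0.0.2 (expiry=17+11=28). clock=17
Op 23: insert a.com -> 10.0.0.1 (expiry=17+2=19). clock=17
Op 24: tick 2 -> clock=19. purged={a.com}
Final clock = 19
Final cache (unexpired): {c.com,e.com} -> size=2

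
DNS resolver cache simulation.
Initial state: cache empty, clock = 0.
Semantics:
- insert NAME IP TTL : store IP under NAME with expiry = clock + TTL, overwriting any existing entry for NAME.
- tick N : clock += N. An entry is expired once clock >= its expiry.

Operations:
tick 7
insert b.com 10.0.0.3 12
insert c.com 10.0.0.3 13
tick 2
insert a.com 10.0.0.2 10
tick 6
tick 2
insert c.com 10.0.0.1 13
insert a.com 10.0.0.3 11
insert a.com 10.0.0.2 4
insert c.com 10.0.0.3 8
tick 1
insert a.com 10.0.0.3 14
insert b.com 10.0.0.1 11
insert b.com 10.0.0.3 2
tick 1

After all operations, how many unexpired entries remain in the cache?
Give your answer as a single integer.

Answer: 3

Derivation:
Op 1: tick 7 -> clock=7.
Op 2: insert b.com -> 10.0.0.3 (expiry=7+12=19). clock=7
Op 3: insert c.com -> 10.0.0.3 (expiry=7+13=20). clock=7
Op 4: tick 2 -> clock=9.
Op 5: insert a.com -> 10.0.0.2 (expiry=9+10=19). clock=9
Op 6: tick 6 -> clock=15.
Op 7: tick 2 -> clock=17.
Op 8: insert c.com -> 10.0.0.1 (expiry=17+13=30). clock=17
Op 9: insert a.com -> 10.0.0.3 (expiry=17+11=28). clock=17
Op 10: insert a.com -> 10.0.0.2 (expiry=17+4=21). clock=17
Op 11: insert c.com -> 10.0.0.3 (expiry=17+8=25). clock=17
Op 12: tick 1 -> clock=18.
Op 13: insert a.com -> 10.0.0.3 (expiry=18+14=32). clock=18
Op 14: insert b.com -> 10.0.0.1 (expiry=18+11=29). clock=18
Op 15: insert b.com -> 10.0.0.3 (expiry=18+2=20). clock=18
Op 16: tick 1 -> clock=19.
Final cache (unexpired): {a.com,b.com,c.com} -> size=3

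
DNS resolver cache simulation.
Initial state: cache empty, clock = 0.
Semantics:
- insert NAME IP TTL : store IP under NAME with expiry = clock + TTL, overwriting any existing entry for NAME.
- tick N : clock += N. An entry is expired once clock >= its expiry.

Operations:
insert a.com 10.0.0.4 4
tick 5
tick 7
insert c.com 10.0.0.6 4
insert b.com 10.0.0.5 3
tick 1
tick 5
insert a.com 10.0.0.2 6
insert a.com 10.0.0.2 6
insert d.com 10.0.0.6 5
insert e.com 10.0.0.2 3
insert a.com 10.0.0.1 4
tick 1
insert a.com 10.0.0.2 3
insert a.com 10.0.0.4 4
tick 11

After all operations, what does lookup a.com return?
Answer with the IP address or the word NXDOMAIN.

Answer: NXDOMAIN

Derivation:
Op 1: insert a.com -> 10.0.0.4 (expiry=0+4=4). clock=0
Op 2: tick 5 -> clock=5. purged={a.com}
Op 3: tick 7 -> clock=12.
Op 4: insert c.com -> 10.0.0.6 (expiry=12+4=16). clock=12
Op 5: insert b.com -> 10.0.0.5 (expiry=12+3=15). clock=12
Op 6: tick 1 -> clock=13.
Op 7: tick 5 -> clock=18. purged={b.com,c.com}
Op 8: insert a.com -> 10.0.0.2 (expiry=18+6=24). clock=18
Op 9: insert a.com -> 10.0.0.2 (expiry=18+6=24). clock=18
Op 10: insert d.com -> 10.0.0.6 (expiry=18+5=23). clock=18
Op 11: insert e.com -> 10.0.0.2 (expiry=18+3=21). clock=18
Op 12: insert a.com -> 10.0.0.1 (expiry=18+4=22). clock=18
Op 13: tick 1 -> clock=19.
Op 14: insert a.com -> 10.0.0.2 (expiry=19+3=22). clock=19
Op 15: insert a.com -> 10.0.0.4 (expiry=19+4=23). clock=19
Op 16: tick 11 -> clock=30. purged={a.com,d.com,e.com}
lookup a.com: not in cache (expired or never inserted)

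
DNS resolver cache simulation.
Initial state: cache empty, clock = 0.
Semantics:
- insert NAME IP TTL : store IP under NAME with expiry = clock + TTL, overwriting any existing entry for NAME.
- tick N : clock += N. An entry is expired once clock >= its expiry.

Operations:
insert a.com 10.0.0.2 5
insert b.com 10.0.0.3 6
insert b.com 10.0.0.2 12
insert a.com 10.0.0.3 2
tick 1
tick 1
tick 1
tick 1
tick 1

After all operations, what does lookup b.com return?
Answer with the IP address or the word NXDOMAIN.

Answer: 10.0.0.2

Derivation:
Op 1: insert a.com -> 10.0.0.2 (expiry=0+5=5). clock=0
Op 2: insert b.com -> 10.0.0.3 (expiry=0+6=6). clock=0
Op 3: insert b.com -> 10.0.0.2 (expiry=0+12=12). clock=0
Op 4: insert a.com -> 10.0.0.3 (expiry=0+2=2). clock=0
Op 5: tick 1 -> clock=1.
Op 6: tick 1 -> clock=2. purged={a.com}
Op 7: tick 1 -> clock=3.
Op 8: tick 1 -> clock=4.
Op 9: tick 1 -> clock=5.
lookup b.com: present, ip=10.0.0.2 expiry=12 > clock=5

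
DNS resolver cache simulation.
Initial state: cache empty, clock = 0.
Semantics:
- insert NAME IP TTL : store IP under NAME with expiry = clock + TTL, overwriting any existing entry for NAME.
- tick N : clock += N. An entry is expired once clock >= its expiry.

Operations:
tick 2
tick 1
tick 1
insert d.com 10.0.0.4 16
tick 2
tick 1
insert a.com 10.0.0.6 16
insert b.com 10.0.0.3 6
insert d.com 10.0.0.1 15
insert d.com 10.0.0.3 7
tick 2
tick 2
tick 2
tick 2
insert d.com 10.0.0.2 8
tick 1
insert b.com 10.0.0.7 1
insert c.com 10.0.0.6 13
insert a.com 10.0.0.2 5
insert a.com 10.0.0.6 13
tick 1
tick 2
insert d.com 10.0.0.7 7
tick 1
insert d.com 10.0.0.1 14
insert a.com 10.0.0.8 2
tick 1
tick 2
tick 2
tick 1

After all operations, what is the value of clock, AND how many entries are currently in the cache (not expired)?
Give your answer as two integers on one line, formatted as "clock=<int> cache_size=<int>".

Op 1: tick 2 -> clock=2.
Op 2: tick 1 -> clock=3.
Op 3: tick 1 -> clock=4.
Op 4: insert d.com -> 10.0.0.4 (expiry=4+16=20). clock=4
Op 5: tick 2 -> clock=6.
Op 6: tick 1 -> clock=7.
Op 7: insert a.com -> 10.0.0.6 (expiry=7+16=23). clock=7
Op 8: insert b.com -> 10.0.0.3 (expiry=7+6=13). clock=7
Op 9: insert d.com -> 10.0.0.1 (expiry=7+15=22). clock=7
Op 10: insert d.com -> 10.0.0.3 (expiry=7+7=14). clock=7
Op 11: tick 2 -> clock=9.
Op 12: tick 2 -> clock=11.
Op 13: tick 2 -> clock=13. purged={b.com}
Op 14: tick 2 -> clock=15. purged={d.com}
Op 15: insert d.com -> 10.0.0.2 (expiry=15+8=23). clock=15
Op 16: tick 1 -> clock=16.
Op 17: insert b.com -> 10.0.0.7 (expiry=16+1=17). clock=16
Op 18: insert c.com -> 10.0.0.6 (expiry=16+13=29). clock=16
Op 19: insert a.com -> 10.0.0.2 (expiry=16+5=21). clock=16
Op 20: insert a.com -> 10.0.0.6 (expiry=16+13=29). clock=16
Op 21: tick 1 -> clock=17. purged={b.com}
Op 22: tick 2 -> clock=19.
Op 23: insert d.com -> 10.0.0.7 (expiry=19+7=26). clock=19
Op 24: tick 1 -> clock=20.
Op 25: insert d.com -> 10.0.0.1 (expiry=20+14=34). clock=20
Op 26: insert a.com -> 10.0.0.8 (expiry=20+2=22). clock=20
Op 27: tick 1 -> clock=21.
Op 28: tick 2 -> clock=23. purged={a.com}
Op 29: tick 2 -> clock=25.
Op 30: tick 1 -> clock=26.
Final clock = 26
Final cache (unexpired): {c.com,d.com} -> size=2

Answer: clock=26 cache_size=2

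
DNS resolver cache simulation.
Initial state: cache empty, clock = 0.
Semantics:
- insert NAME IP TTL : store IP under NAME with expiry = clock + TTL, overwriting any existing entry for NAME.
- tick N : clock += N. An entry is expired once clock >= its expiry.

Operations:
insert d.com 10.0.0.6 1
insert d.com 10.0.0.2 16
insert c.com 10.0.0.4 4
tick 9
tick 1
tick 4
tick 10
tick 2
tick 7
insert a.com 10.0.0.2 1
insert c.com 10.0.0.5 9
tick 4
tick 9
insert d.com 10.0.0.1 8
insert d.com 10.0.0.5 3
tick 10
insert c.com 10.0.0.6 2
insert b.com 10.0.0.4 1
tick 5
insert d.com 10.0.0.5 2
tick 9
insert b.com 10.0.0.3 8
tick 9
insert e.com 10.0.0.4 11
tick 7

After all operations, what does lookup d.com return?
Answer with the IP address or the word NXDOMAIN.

Op 1: insert d.com -> 10.0.0.6 (expiry=0+1=1). clock=0
Op 2: insert d.com -> 10.0.0.2 (expiry=0+16=16). clock=0
Op 3: insert c.com -> 10.0.0.4 (expiry=0+4=4). clock=0
Op 4: tick 9 -> clock=9. purged={c.com}
Op 5: tick 1 -> clock=10.
Op 6: tick 4 -> clock=14.
Op 7: tick 10 -> clock=24. purged={d.com}
Op 8: tick 2 -> clock=26.
Op 9: tick 7 -> clock=33.
Op 10: insert a.com -> 10.0.0.2 (expiry=33+1=34). clock=33
Op 11: insert c.com -> 10.0.0.5 (expiry=33+9=42). clock=33
Op 12: tick 4 -> clock=37. purged={a.com}
Op 13: tick 9 -> clock=46. purged={c.com}
Op 14: insert d.com -> 10.0.0.1 (expiry=46+8=54). clock=46
Op 15: insert d.com -> 10.0.0.5 (expiry=46+3=49). clock=46
Op 16: tick 10 -> clock=56. purged={d.com}
Op 17: insert c.com -> 10.0.0.6 (expiry=56+2=58). clock=56
Op 18: insert b.com -> 10.0.0.4 (expiry=56+1=57). clock=56
Op 19: tick 5 -> clock=61. purged={b.com,c.com}
Op 20: insert d.com -> 10.0.0.5 (expiry=61+2=63). clock=61
Op 21: tick 9 -> clock=70. purged={d.com}
Op 22: insert b.com -> 10.0.0.3 (expiry=70+8=78). clock=70
Op 23: tick 9 -> clock=79. purged={b.com}
Op 24: insert e.com -> 10.0.0.4 (expiry=79+11=90). clock=79
Op 25: tick 7 -> clock=86.
lookup d.com: not in cache (expired or never inserted)

Answer: NXDOMAIN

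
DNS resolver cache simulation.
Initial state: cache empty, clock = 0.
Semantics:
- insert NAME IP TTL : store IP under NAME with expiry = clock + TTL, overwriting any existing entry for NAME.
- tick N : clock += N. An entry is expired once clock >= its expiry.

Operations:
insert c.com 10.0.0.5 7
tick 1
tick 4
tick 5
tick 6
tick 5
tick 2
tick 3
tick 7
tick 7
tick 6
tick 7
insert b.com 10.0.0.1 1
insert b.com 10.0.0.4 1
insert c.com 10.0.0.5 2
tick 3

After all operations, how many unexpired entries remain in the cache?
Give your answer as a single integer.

Op 1: insert c.com -> 10.0.0.5 (expiry=0+7=7). clock=0
Op 2: tick 1 -> clock=1.
Op 3: tick 4 -> clock=5.
Op 4: tick 5 -> clock=10. purged={c.com}
Op 5: tick 6 -> clock=16.
Op 6: tick 5 -> clock=21.
Op 7: tick 2 -> clock=23.
Op 8: tick 3 -> clock=26.
Op 9: tick 7 -> clock=33.
Op 10: tick 7 -> clock=40.
Op 11: tick 6 -> clock=46.
Op 12: tick 7 -> clock=53.
Op 13: insert b.com -> 10.0.0.1 (expiry=53+1=54). clock=53
Op 14: insert b.com -> 10.0.0.4 (expiry=53+1=54). clock=53
Op 15: insert c.com -> 10.0.0.5 (expiry=53+2=55). clock=53
Op 16: tick 3 -> clock=56. purged={b.com,c.com}
Final cache (unexpired): {} -> size=0

Answer: 0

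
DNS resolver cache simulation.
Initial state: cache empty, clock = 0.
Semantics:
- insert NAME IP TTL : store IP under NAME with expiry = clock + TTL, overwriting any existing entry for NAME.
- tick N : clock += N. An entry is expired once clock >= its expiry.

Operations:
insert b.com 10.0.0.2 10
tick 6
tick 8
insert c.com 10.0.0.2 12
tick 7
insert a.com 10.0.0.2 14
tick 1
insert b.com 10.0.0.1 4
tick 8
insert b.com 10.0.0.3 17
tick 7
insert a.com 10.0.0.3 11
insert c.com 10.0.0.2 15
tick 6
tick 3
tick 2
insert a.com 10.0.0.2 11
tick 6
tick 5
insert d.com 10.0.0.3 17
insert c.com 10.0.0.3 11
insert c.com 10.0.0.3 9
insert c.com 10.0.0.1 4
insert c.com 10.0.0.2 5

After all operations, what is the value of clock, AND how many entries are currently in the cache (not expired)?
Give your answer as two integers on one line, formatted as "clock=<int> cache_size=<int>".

Answer: clock=59 cache_size=2

Derivation:
Op 1: insert b.com -> 10.0.0.2 (expiry=0+10=10). clock=0
Op 2: tick 6 -> clock=6.
Op 3: tick 8 -> clock=14. purged={b.com}
Op 4: insert c.com -> 10.0.0.2 (expiry=14+12=26). clock=14
Op 5: tick 7 -> clock=21.
Op 6: insert a.com -> 10.0.0.2 (expiry=21+14=35). clock=21
Op 7: tick 1 -> clock=22.
Op 8: insert b.com -> 10.0.0.1 (expiry=22+4=26). clock=22
Op 9: tick 8 -> clock=30. purged={b.com,c.com}
Op 10: insert b.com -> 10.0.0.3 (expiry=30+17=47). clock=30
Op 11: tick 7 -> clock=37. purged={a.com}
Op 12: insert a.com -> 10.0.0.3 (expiry=37+11=48). clock=37
Op 13: insert c.com -> 10.0.0.2 (expiry=37+15=52). clock=37
Op 14: tick 6 -> clock=43.
Op 15: tick 3 -> clock=46.
Op 16: tick 2 -> clock=48. purged={a.com,b.com}
Op 17: insert a.com -> 10.0.0.2 (expiry=48+11=59). clock=48
Op 18: tick 6 -> clock=54. purged={c.com}
Op 19: tick 5 -> clock=59. purged={a.com}
Op 20: insert d.com -> 10.0.0.3 (expiry=59+17=76). clock=59
Op 21: insert c.com -> 10.0.0.3 (expiry=59+11=70). clock=59
Op 22: insert c.com -> 10.0.0.3 (expiry=59+9=68). clock=59
Op 23: insert c.com -> 10.0.0.1 (expiry=59+4=63). clock=59
Op 24: insert c.com -> 10.0.0.2 (expiry=59+5=64). clock=59
Final clock = 59
Final cache (unexpired): {c.com,d.com} -> size=2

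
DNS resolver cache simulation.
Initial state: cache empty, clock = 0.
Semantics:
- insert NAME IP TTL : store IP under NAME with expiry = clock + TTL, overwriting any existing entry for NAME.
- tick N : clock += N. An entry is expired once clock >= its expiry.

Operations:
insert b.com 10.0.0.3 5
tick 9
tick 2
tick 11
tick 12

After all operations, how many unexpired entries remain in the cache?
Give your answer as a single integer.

Op 1: insert b.com -> 10.0.0.3 (expiry=0+5=5). clock=0
Op 2: tick 9 -> clock=9. purged={b.com}
Op 3: tick 2 -> clock=11.
Op 4: tick 11 -> clock=22.
Op 5: tick 12 -> clock=34.
Final cache (unexpired): {} -> size=0

Answer: 0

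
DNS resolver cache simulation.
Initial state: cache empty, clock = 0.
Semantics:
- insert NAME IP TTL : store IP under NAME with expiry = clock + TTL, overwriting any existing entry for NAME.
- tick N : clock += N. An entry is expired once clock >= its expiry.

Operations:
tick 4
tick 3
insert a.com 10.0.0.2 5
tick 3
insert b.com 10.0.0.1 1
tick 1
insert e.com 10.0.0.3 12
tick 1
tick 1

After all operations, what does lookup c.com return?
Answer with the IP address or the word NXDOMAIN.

Answer: NXDOMAIN

Derivation:
Op 1: tick 4 -> clock=4.
Op 2: tick 3 -> clock=7.
Op 3: insert a.com -> 10.0.0.2 (expiry=7+5=12). clock=7
Op 4: tick 3 -> clock=10.
Op 5: insert b.com -> 10.0.0.1 (expiry=10+1=11). clock=10
Op 6: tick 1 -> clock=11. purged={b.com}
Op 7: insert e.com -> 10.0.0.3 (expiry=11+12=23). clock=11
Op 8: tick 1 -> clock=12. purged={a.com}
Op 9: tick 1 -> clock=13.
lookup c.com: not in cache (expired or never inserted)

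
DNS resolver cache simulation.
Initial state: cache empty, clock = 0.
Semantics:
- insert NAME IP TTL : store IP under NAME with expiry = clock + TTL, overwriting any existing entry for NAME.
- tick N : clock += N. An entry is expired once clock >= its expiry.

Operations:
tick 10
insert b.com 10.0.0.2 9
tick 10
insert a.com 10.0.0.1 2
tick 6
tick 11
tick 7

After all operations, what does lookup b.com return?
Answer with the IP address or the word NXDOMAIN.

Op 1: tick 10 -> clock=10.
Op 2: insert b.com -> 10.0.0.2 (expiry=10+9=19). clock=10
Op 3: tick 10 -> clock=20. purged={b.com}
Op 4: insert a.com -> 10.0.0.1 (expiry=20+2=22). clock=20
Op 5: tick 6 -> clock=26. purged={a.com}
Op 6: tick 11 -> clock=37.
Op 7: tick 7 -> clock=44.
lookup b.com: not in cache (expired or never inserted)

Answer: NXDOMAIN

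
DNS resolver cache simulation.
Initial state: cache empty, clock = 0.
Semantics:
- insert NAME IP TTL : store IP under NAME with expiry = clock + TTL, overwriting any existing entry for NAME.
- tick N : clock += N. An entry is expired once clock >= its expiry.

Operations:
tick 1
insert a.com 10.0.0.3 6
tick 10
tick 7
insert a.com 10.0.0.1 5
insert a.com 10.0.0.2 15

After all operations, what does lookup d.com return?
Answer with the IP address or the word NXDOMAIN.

Answer: NXDOMAIN

Derivation:
Op 1: tick 1 -> clock=1.
Op 2: insert a.com -> 10.0.0.3 (expiry=1+6=7). clock=1
Op 3: tick 10 -> clock=11. purged={a.com}
Op 4: tick 7 -> clock=18.
Op 5: insert a.com -> 10.0.0.1 (expiry=18+5=23). clock=18
Op 6: insert a.com -> 10.0.0.2 (expiry=18+15=33). clock=18
lookup d.com: not in cache (expired or never inserted)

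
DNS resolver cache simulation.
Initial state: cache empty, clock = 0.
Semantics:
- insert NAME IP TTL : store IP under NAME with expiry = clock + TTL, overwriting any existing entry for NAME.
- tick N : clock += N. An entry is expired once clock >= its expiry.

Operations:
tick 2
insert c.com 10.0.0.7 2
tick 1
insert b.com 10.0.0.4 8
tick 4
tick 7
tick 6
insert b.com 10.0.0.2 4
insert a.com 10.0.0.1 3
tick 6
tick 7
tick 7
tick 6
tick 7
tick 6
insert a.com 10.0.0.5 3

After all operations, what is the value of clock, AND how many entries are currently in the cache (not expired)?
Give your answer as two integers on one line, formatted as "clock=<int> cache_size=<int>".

Op 1: tick 2 -> clock=2.
Op 2: insert c.com -> 10.0.0.7 (expiry=2+2=4). clock=2
Op 3: tick 1 -> clock=3.
Op 4: insert b.com -> 10.0.0.4 (expiry=3+8=11). clock=3
Op 5: tick 4 -> clock=7. purged={c.com}
Op 6: tick 7 -> clock=14. purged={b.com}
Op 7: tick 6 -> clock=20.
Op 8: insert b.com -> 10.0.0.2 (expiry=20+4=24). clock=20
Op 9: insert a.com -> 10.0.0.1 (expiry=20+3=23). clock=20
Op 10: tick 6 -> clock=26. purged={a.com,b.com}
Op 11: tick 7 -> clock=33.
Op 12: tick 7 -> clock=40.
Op 13: tick 6 -> clock=46.
Op 14: tick 7 -> clock=53.
Op 15: tick 6 -> clock=59.
Op 16: insert a.com -> 10.0.0.5 (expiry=59+3=62). clock=59
Final clock = 59
Final cache (unexpired): {a.com} -> size=1

Answer: clock=59 cache_size=1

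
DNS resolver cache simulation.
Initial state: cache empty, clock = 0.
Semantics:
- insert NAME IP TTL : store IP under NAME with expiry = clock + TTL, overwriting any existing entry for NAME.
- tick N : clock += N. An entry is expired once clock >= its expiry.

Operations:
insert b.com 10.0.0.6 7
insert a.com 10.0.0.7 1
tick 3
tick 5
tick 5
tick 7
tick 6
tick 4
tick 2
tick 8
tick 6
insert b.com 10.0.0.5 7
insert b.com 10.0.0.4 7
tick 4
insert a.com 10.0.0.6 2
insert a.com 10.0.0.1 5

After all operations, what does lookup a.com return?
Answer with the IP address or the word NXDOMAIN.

Answer: 10.0.0.1

Derivation:
Op 1: insert b.com -> 10.0.0.6 (expiry=0+7=7). clock=0
Op 2: insert a.com -> 10.0.0.7 (expiry=0+1=1). clock=0
Op 3: tick 3 -> clock=3. purged={a.com}
Op 4: tick 5 -> clock=8. purged={b.com}
Op 5: tick 5 -> clock=13.
Op 6: tick 7 -> clock=20.
Op 7: tick 6 -> clock=26.
Op 8: tick 4 -> clock=30.
Op 9: tick 2 -> clock=32.
Op 10: tick 8 -> clock=40.
Op 11: tick 6 -> clock=46.
Op 12: insert b.com -> 10.0.0.5 (expiry=46+7=53). clock=46
Op 13: insert b.com -> 10.0.0.4 (expiry=46+7=53). clock=46
Op 14: tick 4 -> clock=50.
Op 15: insert a.com -> 10.0.0.6 (expiry=50+2=52). clock=50
Op 16: insert a.com -> 10.0.0.1 (expiry=50+5=55). clock=50
lookup a.com: present, ip=10.0.0.1 expiry=55 > clock=50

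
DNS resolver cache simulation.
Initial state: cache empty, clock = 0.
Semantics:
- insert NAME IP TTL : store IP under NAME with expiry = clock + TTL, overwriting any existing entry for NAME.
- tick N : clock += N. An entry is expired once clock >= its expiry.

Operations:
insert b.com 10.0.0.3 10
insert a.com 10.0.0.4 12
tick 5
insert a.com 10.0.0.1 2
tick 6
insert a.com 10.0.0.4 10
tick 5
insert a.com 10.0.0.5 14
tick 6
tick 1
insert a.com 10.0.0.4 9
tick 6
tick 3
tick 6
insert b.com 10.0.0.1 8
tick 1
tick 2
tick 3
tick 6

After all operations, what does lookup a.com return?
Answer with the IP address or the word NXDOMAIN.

Op 1: insert b.com -> 10.0.0.3 (expiry=0+10=10). clock=0
Op 2: insert a.com -> 10.0.0.4 (expiry=0+12=12). clock=0
Op 3: tick 5 -> clock=5.
Op 4: insert a.com -> 10.0.0.1 (expiry=5+2=7). clock=5
Op 5: tick 6 -> clock=11. purged={a.com,b.com}
Op 6: insert a.com -> 10.0.0.4 (expiry=11+10=21). clock=11
Op 7: tick 5 -> clock=16.
Op 8: insert a.com -> 10.0.0.5 (expiry=16+14=30). clock=16
Op 9: tick 6 -> clock=22.
Op 10: tick 1 -> clock=23.
Op 11: insert a.com -> 10.0.0.4 (expiry=23+9=32). clock=23
Op 12: tick 6 -> clock=29.
Op 13: tick 3 -> clock=32. purged={a.com}
Op 14: tick 6 -> clock=38.
Op 15: insert b.com -> 10.0.0.1 (expiry=38+8=46). clock=38
Op 16: tick 1 -> clock=39.
Op 17: tick 2 -> clock=41.
Op 18: tick 3 -> clock=44.
Op 19: tick 6 -> clock=50. purged={b.com}
lookup a.com: not in cache (expired or never inserted)

Answer: NXDOMAIN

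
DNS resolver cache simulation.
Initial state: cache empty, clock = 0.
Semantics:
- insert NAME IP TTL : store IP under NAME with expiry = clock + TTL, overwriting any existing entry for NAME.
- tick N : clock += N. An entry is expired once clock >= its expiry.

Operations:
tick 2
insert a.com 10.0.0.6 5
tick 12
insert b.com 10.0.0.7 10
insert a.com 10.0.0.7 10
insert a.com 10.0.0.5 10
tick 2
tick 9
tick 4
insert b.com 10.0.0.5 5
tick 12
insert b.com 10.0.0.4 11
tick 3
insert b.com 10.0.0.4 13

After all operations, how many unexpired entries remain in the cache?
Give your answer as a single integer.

Answer: 1

Derivation:
Op 1: tick 2 -> clock=2.
Op 2: insert a.com -> 10.0.0.6 (expiry=2+5=7). clock=2
Op 3: tick 12 -> clock=14. purged={a.com}
Op 4: insert b.com -> 10.0.0.7 (expiry=14+10=24). clock=14
Op 5: insert a.com -> 10.0.0.7 (expiry=14+10=24). clock=14
Op 6: insert a.com -> 10.0.0.5 (expiry=14+10=24). clock=14
Op 7: tick 2 -> clock=16.
Op 8: tick 9 -> clock=25. purged={a.com,b.com}
Op 9: tick 4 -> clock=29.
Op 10: insert b.com -> 10.0.0.5 (expiry=29+5=34). clock=29
Op 11: tick 12 -> clock=41. purged={b.com}
Op 12: insert b.com -> 10.0.0.4 (expiry=41+11=52). clock=41
Op 13: tick 3 -> clock=44.
Op 14: insert b.com -> 10.0.0.4 (expiry=44+13=57). clock=44
Final cache (unexpired): {b.com} -> size=1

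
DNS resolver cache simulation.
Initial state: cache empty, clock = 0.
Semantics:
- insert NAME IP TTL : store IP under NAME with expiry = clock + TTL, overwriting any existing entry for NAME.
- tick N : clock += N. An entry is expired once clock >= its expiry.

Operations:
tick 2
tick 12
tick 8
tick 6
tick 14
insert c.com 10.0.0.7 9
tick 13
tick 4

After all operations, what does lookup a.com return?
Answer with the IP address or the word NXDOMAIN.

Op 1: tick 2 -> clock=2.
Op 2: tick 12 -> clock=14.
Op 3: tick 8 -> clock=22.
Op 4: tick 6 -> clock=28.
Op 5: tick 14 -> clock=42.
Op 6: insert c.com -> 10.0.0.7 (expiry=42+9=51). clock=42
Op 7: tick 13 -> clock=55. purged={c.com}
Op 8: tick 4 -> clock=59.
lookup a.com: not in cache (expired or never inserted)

Answer: NXDOMAIN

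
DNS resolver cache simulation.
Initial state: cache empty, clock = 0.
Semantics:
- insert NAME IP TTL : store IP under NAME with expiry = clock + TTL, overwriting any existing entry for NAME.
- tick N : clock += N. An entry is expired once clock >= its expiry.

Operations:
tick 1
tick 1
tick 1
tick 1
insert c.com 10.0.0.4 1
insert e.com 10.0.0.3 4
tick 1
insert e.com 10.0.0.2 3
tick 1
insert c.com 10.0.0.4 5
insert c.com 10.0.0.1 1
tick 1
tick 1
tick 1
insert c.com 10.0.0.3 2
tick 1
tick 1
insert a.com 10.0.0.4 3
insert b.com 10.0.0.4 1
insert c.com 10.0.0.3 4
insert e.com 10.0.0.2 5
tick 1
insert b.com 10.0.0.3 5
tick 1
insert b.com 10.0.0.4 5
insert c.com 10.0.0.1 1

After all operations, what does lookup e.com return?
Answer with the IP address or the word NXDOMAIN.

Answer: 10.0.0.2

Derivation:
Op 1: tick 1 -> clock=1.
Op 2: tick 1 -> clock=2.
Op 3: tick 1 -> clock=3.
Op 4: tick 1 -> clock=4.
Op 5: insert c.com -> 10.0.0.4 (expiry=4+1=5). clock=4
Op 6: insert e.com -> 10.0.0.3 (expiry=4+4=8). clock=4
Op 7: tick 1 -> clock=5. purged={c.com}
Op 8: insert e.com -> 10.0.0.2 (expiry=5+3=8). clock=5
Op 9: tick 1 -> clock=6.
Op 10: insert c.com -> 10.0.0.4 (expiry=6+5=11). clock=6
Op 11: insert c.com -> 10.0.0.1 (expiry=6+1=7). clock=6
Op 12: tick 1 -> clock=7. purged={c.com}
Op 13: tick 1 -> clock=8. purged={e.com}
Op 14: tick 1 -> clock=9.
Op 15: insert c.com -> 10.0.0.3 (expiry=9+2=11). clock=9
Op 16: tick 1 -> clock=10.
Op 17: tick 1 -> clock=11. purged={c.com}
Op 18: insert a.com -> 10.0.0.4 (expiry=11+3=14). clock=11
Op 19: insert b.com -> 10.0.0.4 (expiry=11+1=12). clock=11
Op 20: insert c.com -> 10.0.0.3 (expiry=11+4=15). clock=11
Op 21: insert e.com -> 10.0.0.2 (expiry=11+5=16). clock=11
Op 22: tick 1 -> clock=12. purged={b.com}
Op 23: insert b.com -> 10.0.0.3 (expiry=12+5=17). clock=12
Op 24: tick 1 -> clock=13.
Op 25: insert b.com -> 10.0.0.4 (expiry=13+5=18). clock=13
Op 26: insert c.com -> 10.0.0.1 (expiry=13+1=14). clock=13
lookup e.com: present, ip=10.0.0.2 expiry=16 > clock=13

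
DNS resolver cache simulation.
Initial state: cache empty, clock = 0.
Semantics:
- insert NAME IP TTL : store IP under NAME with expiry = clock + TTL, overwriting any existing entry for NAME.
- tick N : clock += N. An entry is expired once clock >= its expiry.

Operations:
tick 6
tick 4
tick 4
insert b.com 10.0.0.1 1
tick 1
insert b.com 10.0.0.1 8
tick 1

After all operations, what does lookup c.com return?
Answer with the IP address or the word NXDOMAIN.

Answer: NXDOMAIN

Derivation:
Op 1: tick 6 -> clock=6.
Op 2: tick 4 -> clock=10.
Op 3: tick 4 -> clock=14.
Op 4: insert b.com -> 10.0.0.1 (expiry=14+1=15). clock=14
Op 5: tick 1 -> clock=15. purged={b.com}
Op 6: insert b.com -> 10.0.0.1 (expiry=15+8=23). clock=15
Op 7: tick 1 -> clock=16.
lookup c.com: not in cache (expired or never inserted)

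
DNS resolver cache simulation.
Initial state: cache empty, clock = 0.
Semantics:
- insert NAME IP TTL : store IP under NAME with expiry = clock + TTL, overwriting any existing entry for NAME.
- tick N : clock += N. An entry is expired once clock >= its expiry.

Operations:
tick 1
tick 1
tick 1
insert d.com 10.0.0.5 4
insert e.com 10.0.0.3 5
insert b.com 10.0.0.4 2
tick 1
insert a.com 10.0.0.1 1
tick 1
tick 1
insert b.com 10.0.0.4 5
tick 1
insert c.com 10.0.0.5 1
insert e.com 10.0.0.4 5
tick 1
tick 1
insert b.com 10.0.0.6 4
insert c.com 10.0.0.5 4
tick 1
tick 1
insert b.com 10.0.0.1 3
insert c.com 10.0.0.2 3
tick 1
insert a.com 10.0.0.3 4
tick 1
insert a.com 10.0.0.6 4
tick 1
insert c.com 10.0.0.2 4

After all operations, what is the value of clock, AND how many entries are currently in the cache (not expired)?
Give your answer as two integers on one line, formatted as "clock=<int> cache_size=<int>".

Op 1: tick 1 -> clock=1.
Op 2: tick 1 -> clock=2.
Op 3: tick 1 -> clock=3.
Op 4: insert d.com -> 10.0.0.5 (expiry=3+4=7). clock=3
Op 5: insert e.com -> 10.0.0.3 (expiry=3+5=8). clock=3
Op 6: insert b.com -> 10.0.0.4 (expiry=3+2=5). clock=3
Op 7: tick 1 -> clock=4.
Op 8: insert a.com -> 10.0.0.1 (expiry=4+1=5). clock=4
Op 9: tick 1 -> clock=5. purged={a.com,b.com}
Op 10: tick 1 -> clock=6.
Op 11: insert b.com -> 10.0.0.4 (expiry=6+5=11). clock=6
Op 12: tick 1 -> clock=7. purged={d.com}
Op 13: insert c.com -> 10.0.0.5 (expiry=7+1=8). clock=7
Op 14: insert e.com -> 10.0.0.4 (expiry=7+5=12). clock=7
Op 15: tick 1 -> clock=8. purged={c.com}
Op 16: tick 1 -> clock=9.
Op 17: insert b.com -> 10.0.0.6 (expiry=9+4=13). clock=9
Op 18: insert c.com -> 10.0.0.5 (expiry=9+4=13). clock=9
Op 19: tick 1 -> clock=10.
Op 20: tick 1 -> clock=11.
Op 21: insert b.com -> 10.0.0.1 (expiry=11+3=14). clock=11
Op 22: insert c.com -> 10.0.0.2 (expiry=11+3=14). clock=11
Op 23: tick 1 -> clock=12. purged={e.com}
Op 24: insert a.com -> 10.0.0.3 (expiry=12+4=16). clock=12
Op 25: tick 1 -> clock=13.
Op 26: insert a.com -> 10.0.0.6 (expiry=13+4=17). clock=13
Op 27: tick 1 -> clock=14. purged={b.com,c.com}
Op 28: insert c.com -> 10.0.0.2 (expiry=14+4=18). clock=14
Final clock = 14
Final cache (unexpired): {a.com,c.com} -> size=2

Answer: clock=14 cache_size=2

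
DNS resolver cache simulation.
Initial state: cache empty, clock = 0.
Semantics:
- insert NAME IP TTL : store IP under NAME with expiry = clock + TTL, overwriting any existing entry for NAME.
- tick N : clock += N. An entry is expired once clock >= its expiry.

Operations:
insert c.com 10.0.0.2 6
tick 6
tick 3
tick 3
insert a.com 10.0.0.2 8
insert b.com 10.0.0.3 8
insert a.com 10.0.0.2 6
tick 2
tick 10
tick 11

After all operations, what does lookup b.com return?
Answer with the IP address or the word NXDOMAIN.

Op 1: insert c.com -> 10.0.0.2 (expiry=0+6=6). clock=0
Op 2: tick 6 -> clock=6. purged={c.com}
Op 3: tick 3 -> clock=9.
Op 4: tick 3 -> clock=12.
Op 5: insert a.com -> 10.0.0.2 (expiry=12+8=20). clock=12
Op 6: insert b.com -> 10.0.0.3 (expiry=12+8=20). clock=12
Op 7: insert a.com -> 10.0.0.2 (expiry=12+6=18). clock=12
Op 8: tick 2 -> clock=14.
Op 9: tick 10 -> clock=24. purged={a.com,b.com}
Op 10: tick 11 -> clock=35.
lookup b.com: not in cache (expired or never inserted)

Answer: NXDOMAIN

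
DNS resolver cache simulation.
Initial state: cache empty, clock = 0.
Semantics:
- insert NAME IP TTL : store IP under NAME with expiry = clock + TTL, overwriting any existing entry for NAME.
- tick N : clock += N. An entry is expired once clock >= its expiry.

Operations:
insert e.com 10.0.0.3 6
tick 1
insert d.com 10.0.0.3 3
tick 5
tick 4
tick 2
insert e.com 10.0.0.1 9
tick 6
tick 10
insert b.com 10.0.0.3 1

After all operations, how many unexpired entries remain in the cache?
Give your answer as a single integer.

Op 1: insert e.com -> 10.0.0.3 (expiry=0+6=6). clock=0
Op 2: tick 1 -> clock=1.
Op 3: insert d.com -> 10.0.0.3 (expiry=1+3=4). clock=1
Op 4: tick 5 -> clock=6. purged={d.com,e.com}
Op 5: tick 4 -> clock=10.
Op 6: tick 2 -> clock=12.
Op 7: insert e.com -> 10.0.0.1 (expiry=12+9=21). clock=12
Op 8: tick 6 -> clock=18.
Op 9: tick 10 -> clock=28. purged={e.com}
Op 10: insert b.com -> 10.0.0.3 (expiry=28+1=29). clock=28
Final cache (unexpired): {b.com} -> size=1

Answer: 1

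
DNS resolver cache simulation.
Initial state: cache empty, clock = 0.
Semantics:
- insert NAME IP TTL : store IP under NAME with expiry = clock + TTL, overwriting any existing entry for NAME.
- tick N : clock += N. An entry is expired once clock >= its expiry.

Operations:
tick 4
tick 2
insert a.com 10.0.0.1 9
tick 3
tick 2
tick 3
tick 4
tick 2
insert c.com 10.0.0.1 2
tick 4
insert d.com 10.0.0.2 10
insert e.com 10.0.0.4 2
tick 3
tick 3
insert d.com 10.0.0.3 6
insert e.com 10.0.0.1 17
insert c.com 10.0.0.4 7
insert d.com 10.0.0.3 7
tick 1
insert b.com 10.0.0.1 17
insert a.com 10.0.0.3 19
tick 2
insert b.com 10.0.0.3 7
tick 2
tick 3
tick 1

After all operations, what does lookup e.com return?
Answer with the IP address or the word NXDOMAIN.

Op 1: tick 4 -> clock=4.
Op 2: tick 2 -> clock=6.
Op 3: insert a.com -> 10.0.0.1 (expiry=6+9=15). clock=6
Op 4: tick 3 -> clock=9.
Op 5: tick 2 -> clock=11.
Op 6: tick 3 -> clock=14.
Op 7: tick 4 -> clock=18. purged={a.com}
Op 8: tick 2 -> clock=20.
Op 9: insert c.com -> 10.0.0.1 (expiry=20+2=22). clock=20
Op 10: tick 4 -> clock=24. purged={c.com}
Op 11: insert d.com -> 10.0.0.2 (expiry=24+10=34). clock=24
Op 12: insert e.com -> 10.0.0.4 (expiry=24+2=26). clock=24
Op 13: tick 3 -> clock=27. purged={e.com}
Op 14: tick 3 -> clock=30.
Op 15: insert d.com -> 10.0.0.3 (expiry=30+6=36). clock=30
Op 16: insert e.com -> 10.0.0.1 (expiry=30+17=47). clock=30
Op 17: insert c.com -> 10.0.0.4 (expiry=30+7=37). clock=30
Op 18: insert d.com -> 10.0.0.3 (expiry=30+7=37). clock=30
Op 19: tick 1 -> clock=31.
Op 20: insert b.com -> 10.0.0.1 (expiry=31+17=48). clock=31
Op 21: insert a.com -> 10.0.0.3 (expiry=31+19=50). clock=31
Op 22: tick 2 -> clock=33.
Op 23: insert b.com -> 10.0.0.3 (expiry=33+7=40). clock=33
Op 24: tick 2 -> clock=35.
Op 25: tick 3 -> clock=38. purged={c.com,d.com}
Op 26: tick 1 -> clock=39.
lookup e.com: present, ip=10.0.0.1 expiry=47 > clock=39

Answer: 10.0.0.1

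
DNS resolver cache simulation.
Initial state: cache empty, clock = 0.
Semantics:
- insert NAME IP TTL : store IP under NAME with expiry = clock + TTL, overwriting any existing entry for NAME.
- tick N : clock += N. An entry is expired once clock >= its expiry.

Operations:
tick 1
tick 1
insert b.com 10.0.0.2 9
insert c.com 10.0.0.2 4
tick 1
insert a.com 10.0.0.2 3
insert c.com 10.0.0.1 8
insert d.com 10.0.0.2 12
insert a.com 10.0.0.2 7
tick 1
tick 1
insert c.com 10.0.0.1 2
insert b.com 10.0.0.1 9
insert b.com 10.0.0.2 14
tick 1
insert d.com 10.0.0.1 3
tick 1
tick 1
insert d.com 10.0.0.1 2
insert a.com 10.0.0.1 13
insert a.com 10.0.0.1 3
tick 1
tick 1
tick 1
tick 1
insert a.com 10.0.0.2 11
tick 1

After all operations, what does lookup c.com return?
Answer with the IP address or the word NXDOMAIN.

Op 1: tick 1 -> clock=1.
Op 2: tick 1 -> clock=2.
Op 3: insert b.com -> 10.0.0.2 (expiry=2+9=11). clock=2
Op 4: insert c.com -> 10.0.0.2 (expiry=2+4=6). clock=2
Op 5: tick 1 -> clock=3.
Op 6: insert a.com -> 10.0.0.2 (expiry=3+3=6). clock=3
Op 7: insert c.com -> 10.0.0.1 (expiry=3+8=11). clock=3
Op 8: insert d.com -> 10.0.0.2 (expiry=3+12=15). clock=3
Op 9: insert a.com -> 10.0.0.2 (expiry=3+7=10). clock=3
Op 10: tick 1 -> clock=4.
Op 11: tick 1 -> clock=5.
Op 12: insert c.com -> 10.0.0.1 (expiry=5+2=7). clock=5
Op 13: insert b.com -> 10.0.0.1 (expiry=5+9=14). clock=5
Op 14: insert b.com -> 10.0.0.2 (expiry=5+14=19). clock=5
Op 15: tick 1 -> clock=6.
Op 16: insert d.com -> 10.0.0.1 (expiry=6+3=9). clock=6
Op 17: tick 1 -> clock=7. purged={c.com}
Op 18: tick 1 -> clock=8.
Op 19: insert d.com -> 10.0.0.1 (expiry=8+2=10). clock=8
Op 20: insert a.com -> 10.0.0.1 (expiry=8+13=21). clock=8
Op 21: insert a.com -> 10.0.0.1 (expiry=8+3=11). clock=8
Op 22: tick 1 -> clock=9.
Op 23: tick 1 -> clock=10. purged={d.com}
Op 24: tick 1 -> clock=11. purged={a.com}
Op 25: tick 1 -> clock=12.
Op 26: insert a.com -> 10.0.0.2 (expiry=12+11=23). clock=12
Op 27: tick 1 -> clock=13.
lookup c.com: not in cache (expired or never inserted)

Answer: NXDOMAIN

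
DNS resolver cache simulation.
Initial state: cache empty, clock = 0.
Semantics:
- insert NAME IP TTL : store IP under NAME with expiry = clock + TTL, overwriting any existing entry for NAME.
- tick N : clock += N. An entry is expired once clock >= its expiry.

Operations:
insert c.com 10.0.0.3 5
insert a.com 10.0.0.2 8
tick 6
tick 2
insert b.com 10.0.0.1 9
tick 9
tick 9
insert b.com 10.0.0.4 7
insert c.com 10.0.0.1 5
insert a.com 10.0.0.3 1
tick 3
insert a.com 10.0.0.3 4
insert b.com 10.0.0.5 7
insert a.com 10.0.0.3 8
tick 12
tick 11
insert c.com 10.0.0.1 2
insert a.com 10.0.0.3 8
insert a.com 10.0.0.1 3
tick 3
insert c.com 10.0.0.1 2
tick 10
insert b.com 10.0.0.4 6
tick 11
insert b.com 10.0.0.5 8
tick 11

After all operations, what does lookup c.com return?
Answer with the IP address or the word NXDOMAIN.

Answer: NXDOMAIN

Derivation:
Op 1: insert c.com -> 10.0.0.3 (expiry=0+5=5). clock=0
Op 2: insert a.com -> 10.0.0.2 (expiry=0+8=8). clock=0
Op 3: tick 6 -> clock=6. purged={c.com}
Op 4: tick 2 -> clock=8. purged={a.com}
Op 5: insert b.com -> 10.0.0.1 (expiry=8+9=17). clock=8
Op 6: tick 9 -> clock=17. purged={b.com}
Op 7: tick 9 -> clock=26.
Op 8: insert b.com -> 10.0.0.4 (expiry=26+7=33). clock=26
Op 9: insert c.com -> 10.0.0.1 (expiry=26+5=31). clock=26
Op 10: insert a.com -> 10.0.0.3 (expiry=26+1=27). clock=26
Op 11: tick 3 -> clock=29. purged={a.com}
Op 12: insert a.com -> 10.0.0.3 (expiry=29+4=33). clock=29
Op 13: insert b.com -> 10.0.0.5 (expiry=29+7=36). clock=29
Op 14: insert a.com -> 10.0.0.3 (expiry=29+8=37). clock=29
Op 15: tick 12 -> clock=41. purged={a.com,b.com,c.com}
Op 16: tick 11 -> clock=52.
Op 17: insert c.com -> 10.0.0.1 (expiry=52+2=54). clock=52
Op 18: insert a.com -> 10.0.0.3 (expiry=52+8=60). clock=52
Op 19: insert a.com -> 10.0.0.1 (expiry=52+3=55). clock=52
Op 20: tick 3 -> clock=55. purged={a.com,c.com}
Op 21: insert c.com -> 10.0.0.1 (expiry=55+2=57). clock=55
Op 22: tick 10 -> clock=65. purged={c.com}
Op 23: insert b.com -> 10.0.0.4 (expiry=65+6=71). clock=65
Op 24: tick 11 -> clock=76. purged={b.com}
Op 25: insert b.com -> 10.0.0.5 (expiry=76+8=84). clock=76
Op 26: tick 11 -> clock=87. purged={b.com}
lookup c.com: not in cache (expired or never inserted)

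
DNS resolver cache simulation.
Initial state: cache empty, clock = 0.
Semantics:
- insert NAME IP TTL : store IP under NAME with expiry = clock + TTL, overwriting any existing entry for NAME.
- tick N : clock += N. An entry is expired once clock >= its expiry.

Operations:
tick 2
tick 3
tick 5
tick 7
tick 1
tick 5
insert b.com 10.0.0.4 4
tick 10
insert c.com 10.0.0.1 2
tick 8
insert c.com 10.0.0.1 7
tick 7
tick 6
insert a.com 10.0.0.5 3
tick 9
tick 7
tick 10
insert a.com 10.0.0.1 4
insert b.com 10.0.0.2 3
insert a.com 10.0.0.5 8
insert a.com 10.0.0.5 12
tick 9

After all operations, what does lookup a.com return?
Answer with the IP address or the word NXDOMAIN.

Answer: 10.0.0.5

Derivation:
Op 1: tick 2 -> clock=2.
Op 2: tick 3 -> clock=5.
Op 3: tick 5 -> clock=10.
Op 4: tick 7 -> clock=17.
Op 5: tick 1 -> clock=18.
Op 6: tick 5 -> clock=23.
Op 7: insert b.com -> 10.0.0.4 (expiry=23+4=27). clock=23
Op 8: tick 10 -> clock=33. purged={b.com}
Op 9: insert c.com -> 10.0.0.1 (expiry=33+2=35). clock=33
Op 10: tick 8 -> clock=41. purged={c.com}
Op 11: insert c.com -> 10.0.0.1 (expiry=41+7=48). clock=41
Op 12: tick 7 -> clock=48. purged={c.com}
Op 13: tick 6 -> clock=54.
Op 14: insert a.com -> 10.0.0.5 (expiry=54+3=57). clock=54
Op 15: tick 9 -> clock=63. purged={a.com}
Op 16: tick 7 -> clock=70.
Op 17: tick 10 -> clock=80.
Op 18: insert a.com -> 10.0.0.1 (expiry=80+4=84). clock=80
Op 19: insert b.com -> 10.0.0.2 (expiry=80+3=83). clock=80
Op 20: insert a.com -> 10.0.0.5 (expiry=80+8=88). clock=80
Op 21: insert a.com -> 10.0.0.5 (expiry=80+12=92). clock=80
Op 22: tick 9 -> clock=89. purged={b.com}
lookup a.com: present, ip=10.0.0.5 expiry=92 > clock=89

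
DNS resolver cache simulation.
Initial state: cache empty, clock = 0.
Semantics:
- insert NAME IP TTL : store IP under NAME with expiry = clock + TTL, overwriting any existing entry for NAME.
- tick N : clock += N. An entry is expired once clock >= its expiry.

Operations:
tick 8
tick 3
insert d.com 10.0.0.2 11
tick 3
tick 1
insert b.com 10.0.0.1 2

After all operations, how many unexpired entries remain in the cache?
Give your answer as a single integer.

Op 1: tick 8 -> clock=8.
Op 2: tick 3 -> clock=11.
Op 3: insert d.com -> 10.0.0.2 (expiry=11+11=22). clock=11
Op 4: tick 3 -> clock=14.
Op 5: tick 1 -> clock=15.
Op 6: insert b.com -> 10.0.0.1 (expiry=15+2=17). clock=15
Final cache (unexpired): {b.com,d.com} -> size=2

Answer: 2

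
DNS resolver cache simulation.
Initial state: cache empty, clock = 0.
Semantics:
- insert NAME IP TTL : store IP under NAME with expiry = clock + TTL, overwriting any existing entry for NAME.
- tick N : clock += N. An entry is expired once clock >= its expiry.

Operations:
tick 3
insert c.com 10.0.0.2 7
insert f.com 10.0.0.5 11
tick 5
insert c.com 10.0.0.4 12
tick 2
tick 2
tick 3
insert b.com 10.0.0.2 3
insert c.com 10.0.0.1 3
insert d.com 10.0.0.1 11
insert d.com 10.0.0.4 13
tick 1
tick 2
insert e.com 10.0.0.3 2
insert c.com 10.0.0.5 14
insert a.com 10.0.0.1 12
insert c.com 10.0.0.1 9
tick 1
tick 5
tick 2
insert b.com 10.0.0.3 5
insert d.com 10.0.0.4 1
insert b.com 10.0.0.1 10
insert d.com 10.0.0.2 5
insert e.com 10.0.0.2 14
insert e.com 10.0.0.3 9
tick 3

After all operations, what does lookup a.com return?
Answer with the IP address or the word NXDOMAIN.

Op 1: tick 3 -> clock=3.
Op 2: insert c.com -> 10.0.0.2 (expiry=3+7=10). clock=3
Op 3: insert f.com -> 10.0.0.5 (expiry=3+11=14). clock=3
Op 4: tick 5 -> clock=8.
Op 5: insert c.com -> 10.0.0.4 (expiry=8+12=20). clock=8
Op 6: tick 2 -> clock=10.
Op 7: tick 2 -> clock=12.
Op 8: tick 3 -> clock=15. purged={f.com}
Op 9: insert b.com -> 10.0.0.2 (expiry=15+3=18). clock=15
Op 10: insert c.com -> 10.0.0.1 (expiry=15+3=18). clock=15
Op 11: insert d.com -> 10.0.0.1 (expiry=15+11=26). clock=15
Op 12: insert d.com -> 10.0.0.4 (expiry=15+13=28). clock=15
Op 13: tick 1 -> clock=16.
Op 14: tick 2 -> clock=18. purged={b.com,c.com}
Op 15: insert e.com -> 10.0.0.3 (expiry=18+2=20). clock=18
Op 16: insert c.com -> 10.0.0.5 (expiry=18+14=32). clock=18
Op 17: insert a.com -> 10.0.0.1 (expiry=18+12=30). clock=18
Op 18: insert c.com -> 10.0.0.1 (expiry=18+9=27). clock=18
Op 19: tick 1 -> clock=19.
Op 20: tick 5 -> clock=24. purged={e.com}
Op 21: tick 2 -> clock=26.
Op 22: insert b.com -> 10.0.0.3 (expiry=26+5=31). clock=26
Op 23: insert d.com -> 10.0.0.4 (expiry=26+1=27). clock=26
Op 24: insert b.com -> 10.0.0.1 (expiry=26+10=36). clock=26
Op 25: insert d.com -> 10.0.0.2 (expiry=26+5=31). clock=26
Op 26: insert e.com -> 10.0.0.2 (expiry=26+14=40). clock=26
Op 27: insert e.com -> 10.0.0.3 (expiry=26+9=35). clock=26
Op 28: tick 3 -> clock=29. purged={c.com}
lookup a.com: present, ip=10.0.0.1 expiry=30 > clock=29

Answer: 10.0.0.1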